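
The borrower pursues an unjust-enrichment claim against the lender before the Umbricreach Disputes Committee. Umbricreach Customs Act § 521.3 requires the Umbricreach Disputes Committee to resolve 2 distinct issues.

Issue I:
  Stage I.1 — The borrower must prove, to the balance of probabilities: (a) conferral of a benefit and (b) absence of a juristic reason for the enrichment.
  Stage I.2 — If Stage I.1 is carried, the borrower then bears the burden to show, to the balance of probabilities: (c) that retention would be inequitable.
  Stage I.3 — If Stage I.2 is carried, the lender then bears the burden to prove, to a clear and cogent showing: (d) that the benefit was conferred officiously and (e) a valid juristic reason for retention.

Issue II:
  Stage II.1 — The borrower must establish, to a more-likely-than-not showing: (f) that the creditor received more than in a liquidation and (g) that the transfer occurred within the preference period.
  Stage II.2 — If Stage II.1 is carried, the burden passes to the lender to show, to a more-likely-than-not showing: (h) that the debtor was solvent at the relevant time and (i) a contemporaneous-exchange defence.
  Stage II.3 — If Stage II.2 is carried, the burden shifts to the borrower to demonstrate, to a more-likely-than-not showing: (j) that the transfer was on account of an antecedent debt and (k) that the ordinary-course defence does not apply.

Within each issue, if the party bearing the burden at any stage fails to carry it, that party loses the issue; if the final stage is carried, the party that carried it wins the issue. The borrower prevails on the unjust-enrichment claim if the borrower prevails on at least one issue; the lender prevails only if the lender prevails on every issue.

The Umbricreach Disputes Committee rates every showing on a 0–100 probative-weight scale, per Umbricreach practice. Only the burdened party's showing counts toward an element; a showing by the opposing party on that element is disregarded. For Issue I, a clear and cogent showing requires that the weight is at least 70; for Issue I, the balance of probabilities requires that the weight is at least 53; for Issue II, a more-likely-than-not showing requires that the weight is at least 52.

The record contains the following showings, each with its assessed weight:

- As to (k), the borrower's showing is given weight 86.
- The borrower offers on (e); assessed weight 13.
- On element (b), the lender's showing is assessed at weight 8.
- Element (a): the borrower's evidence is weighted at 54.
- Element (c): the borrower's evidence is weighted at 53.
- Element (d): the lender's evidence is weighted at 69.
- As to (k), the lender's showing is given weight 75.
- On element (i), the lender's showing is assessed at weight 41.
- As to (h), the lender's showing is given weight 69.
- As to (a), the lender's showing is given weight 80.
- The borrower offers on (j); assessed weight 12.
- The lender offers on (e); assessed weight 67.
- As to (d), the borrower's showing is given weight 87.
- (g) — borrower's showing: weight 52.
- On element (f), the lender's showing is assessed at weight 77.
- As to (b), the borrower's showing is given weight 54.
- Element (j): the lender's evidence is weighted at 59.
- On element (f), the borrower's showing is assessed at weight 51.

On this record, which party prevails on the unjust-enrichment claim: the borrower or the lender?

borrower

— Issue I —
At Stage I.1 the borrower must meet the balance of probabilities (weight is at least 53): on (a) the weight is 54 (the lender's 80 is given no effect), ≥ 53, so (a) meets the standard; on (b) the weight is 54 (the lender's 8 is given no effect), ≥ 53, so (b) meets the standard.
  Stage I.1 carried; the burden remains with the borrower.
At Stage I.2 the borrower must meet the balance of probabilities (weight is at least 53): on (c) the weight is 53, ≥ 53, so (c) meets the standard.
  All elements met. The burden passes to the lender.
At Stage I.3 the lender must meet a clear and cogent showing (weight is at least 70): on (d) the weight is 69 (the borrower's 87 is given no effect), which does not reach 70, so (d) does not meet the standard; on (e) the weight is 67 (the borrower's 13 is given no effect), which does not reach 70, so (e) does not meet the standard.
  Stage I.3 not carried; the lender fails its burden.
The analysis ends at Stage I.3; the borrower prevails on this issue.
— Issue II —
Stage II.1 — burden on borrower; standard: a more-likely-than-not showing (weight is at least 52).
    (f): 51 (lender's 77 disregarded) < 52 [not met]
    (g): 52 ≥ 52 [met]
  Not every element is met, so the borrower fails to carry Stage II.1.
So the lender prevails on this issue.
Per-issue: Issue I → borrower; Issue II → lender. The borrower must prevail on at least one issue; overall, the borrower prevails.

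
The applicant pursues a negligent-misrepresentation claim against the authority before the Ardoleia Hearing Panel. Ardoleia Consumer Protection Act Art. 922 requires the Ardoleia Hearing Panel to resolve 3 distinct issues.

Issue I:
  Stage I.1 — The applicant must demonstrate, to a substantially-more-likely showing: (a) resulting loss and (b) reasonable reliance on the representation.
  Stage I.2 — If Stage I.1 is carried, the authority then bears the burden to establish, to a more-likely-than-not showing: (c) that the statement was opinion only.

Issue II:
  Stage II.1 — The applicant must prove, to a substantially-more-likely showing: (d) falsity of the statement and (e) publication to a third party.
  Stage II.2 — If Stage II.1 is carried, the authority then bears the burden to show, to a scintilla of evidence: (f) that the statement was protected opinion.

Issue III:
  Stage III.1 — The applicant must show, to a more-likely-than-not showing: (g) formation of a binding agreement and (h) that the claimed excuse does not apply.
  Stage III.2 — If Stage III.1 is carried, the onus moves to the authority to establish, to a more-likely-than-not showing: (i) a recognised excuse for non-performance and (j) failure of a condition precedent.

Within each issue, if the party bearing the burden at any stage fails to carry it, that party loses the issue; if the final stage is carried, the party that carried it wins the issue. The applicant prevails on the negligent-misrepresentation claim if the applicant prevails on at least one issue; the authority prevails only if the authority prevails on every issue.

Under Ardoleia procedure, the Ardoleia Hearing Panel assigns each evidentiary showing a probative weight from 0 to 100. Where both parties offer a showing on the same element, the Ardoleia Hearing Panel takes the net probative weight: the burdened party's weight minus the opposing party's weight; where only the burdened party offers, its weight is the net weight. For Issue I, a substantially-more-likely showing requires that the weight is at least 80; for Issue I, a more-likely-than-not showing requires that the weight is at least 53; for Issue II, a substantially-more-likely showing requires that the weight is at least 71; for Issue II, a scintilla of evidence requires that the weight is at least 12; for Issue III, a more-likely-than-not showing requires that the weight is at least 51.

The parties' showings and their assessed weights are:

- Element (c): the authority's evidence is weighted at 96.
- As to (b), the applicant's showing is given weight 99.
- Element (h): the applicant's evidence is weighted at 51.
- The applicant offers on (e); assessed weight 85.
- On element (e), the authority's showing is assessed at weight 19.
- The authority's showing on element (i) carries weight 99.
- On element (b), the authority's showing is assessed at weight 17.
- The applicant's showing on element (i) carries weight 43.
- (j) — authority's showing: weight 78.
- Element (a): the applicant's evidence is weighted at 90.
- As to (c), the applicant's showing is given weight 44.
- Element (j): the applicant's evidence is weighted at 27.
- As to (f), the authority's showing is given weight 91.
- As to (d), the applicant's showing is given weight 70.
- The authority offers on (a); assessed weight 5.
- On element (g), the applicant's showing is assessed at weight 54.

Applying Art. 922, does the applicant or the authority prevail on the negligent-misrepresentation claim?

applicant

— Issue I —
Stage I.1 — burden on applicant; standard: a substantially-more-likely showing (weight is at least 80).
    (a): 90 − 5 = 85 ≥ 80 [met]
    (b): 99 − 17 = 82 ≥ 80 [met]
  Stage I.1 is satisfied; the onus moves to the authority.
Stage I.2 — burden on authority; standard: a more-likely-than-not showing (weight is at least 53).
    (c): 96 − 44 = 52 < 53 [not met]
  The authority does not carry Stage I.2.
So the applicant prevails on this issue.
— Issue II —
At Stage II.1 the applicant must meet a substantially-more-likely showing (weight is at least 71): on (d) the weight is 70, which does not reach 71, so (d) does not meet the standard; on (e) the weight is 85 less the opposing 19 gives net 66, which does not reach 71, so (e) does not meet the standard.
  Stage II.1 not carried; the applicant fails its burden.
The analysis ends at Stage II.1; the authority prevails on this issue.
— Issue III —
Stage III.1 (applicant, a more-likely-than-not showing, weight is at least 51): (g) 54 ≥ 51 — meets; (h) 51 ≥ 51 — meets.
  Stage III.1 is satisfied; the onus moves to the authority.
Stage III.2 (authority, a more-likely-than-not showing, weight is at least 51): (i) net 99−43=56 ≥ 51 — meets; (j) net 78−27=51 ≥ 51 — meets.
  Stage III.2 carried; the final stage is satisfied.
With every stage satisfied, the authority prevails on this issue.
Per-issue: Issue I → applicant; Issue II → authority; Issue III → authority. The applicant must prevail on at least one issue; overall, the applicant prevails.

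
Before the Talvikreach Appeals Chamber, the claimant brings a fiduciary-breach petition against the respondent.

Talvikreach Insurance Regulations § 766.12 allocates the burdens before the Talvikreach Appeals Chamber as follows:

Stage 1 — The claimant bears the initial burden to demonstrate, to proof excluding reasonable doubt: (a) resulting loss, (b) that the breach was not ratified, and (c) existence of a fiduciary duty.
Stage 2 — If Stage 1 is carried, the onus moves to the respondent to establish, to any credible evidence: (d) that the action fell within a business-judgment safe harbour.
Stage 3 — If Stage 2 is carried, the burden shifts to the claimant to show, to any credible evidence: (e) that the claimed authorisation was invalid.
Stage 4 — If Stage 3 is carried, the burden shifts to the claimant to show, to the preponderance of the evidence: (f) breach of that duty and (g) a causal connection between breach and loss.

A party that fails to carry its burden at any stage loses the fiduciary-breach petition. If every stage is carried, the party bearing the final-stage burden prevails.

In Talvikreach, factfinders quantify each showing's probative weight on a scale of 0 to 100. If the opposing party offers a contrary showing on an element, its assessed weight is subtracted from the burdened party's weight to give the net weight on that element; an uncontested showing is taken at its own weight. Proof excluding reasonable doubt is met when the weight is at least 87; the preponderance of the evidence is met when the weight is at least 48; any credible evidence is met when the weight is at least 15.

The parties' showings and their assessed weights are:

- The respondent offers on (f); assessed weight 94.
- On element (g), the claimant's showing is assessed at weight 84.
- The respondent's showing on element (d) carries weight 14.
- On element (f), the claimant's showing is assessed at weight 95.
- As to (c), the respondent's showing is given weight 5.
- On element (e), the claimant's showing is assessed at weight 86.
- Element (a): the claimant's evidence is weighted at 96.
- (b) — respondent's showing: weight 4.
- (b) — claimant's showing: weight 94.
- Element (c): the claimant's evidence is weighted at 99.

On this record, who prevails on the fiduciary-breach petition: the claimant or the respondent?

Stage 1 — burden on claimant; standard: proof excluding reasonable doubt (weight is at least 87).
    (a): 96 ≥ 87 [met]
    (b): 94 − 4 = 90 ≥ 87 [met]
    (c): 99 − 5 = 94 ≥ 87 [met]
  The claimant carries Stage 1; the respondent now bears the burden.
Stage 2 — burden on respondent; standard: any credible evidence (weight is at least 15).
    (d): 14 < 15 [not met]
  Not every element is met, so the respondent fails to carry Stage 2.
The claimant prevails.

claimant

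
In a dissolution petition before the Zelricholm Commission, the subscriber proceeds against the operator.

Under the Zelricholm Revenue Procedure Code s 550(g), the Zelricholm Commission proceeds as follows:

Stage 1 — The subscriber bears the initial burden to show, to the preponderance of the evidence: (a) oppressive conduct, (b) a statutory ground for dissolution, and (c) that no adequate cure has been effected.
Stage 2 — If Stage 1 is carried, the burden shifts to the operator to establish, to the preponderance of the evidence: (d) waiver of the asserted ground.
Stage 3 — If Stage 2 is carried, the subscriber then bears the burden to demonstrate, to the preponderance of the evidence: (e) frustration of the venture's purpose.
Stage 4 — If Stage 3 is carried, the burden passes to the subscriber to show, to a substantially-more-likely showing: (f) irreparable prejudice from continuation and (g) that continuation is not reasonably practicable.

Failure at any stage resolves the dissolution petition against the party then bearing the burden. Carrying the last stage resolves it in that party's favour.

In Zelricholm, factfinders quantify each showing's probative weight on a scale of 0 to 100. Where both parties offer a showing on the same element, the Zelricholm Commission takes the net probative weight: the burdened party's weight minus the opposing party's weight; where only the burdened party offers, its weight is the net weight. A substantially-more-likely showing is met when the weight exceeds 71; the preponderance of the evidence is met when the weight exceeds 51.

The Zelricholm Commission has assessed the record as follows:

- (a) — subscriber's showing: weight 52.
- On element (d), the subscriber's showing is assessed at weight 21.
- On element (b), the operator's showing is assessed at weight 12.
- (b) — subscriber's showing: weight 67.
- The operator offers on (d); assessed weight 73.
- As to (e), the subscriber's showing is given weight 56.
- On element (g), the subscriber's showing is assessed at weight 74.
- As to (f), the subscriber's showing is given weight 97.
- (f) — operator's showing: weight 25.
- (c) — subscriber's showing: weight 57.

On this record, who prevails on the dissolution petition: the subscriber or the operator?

At Stage 1 the subscriber must meet the preponderance of the evidence (weight exceeds 51): on (a) the weight is 52, which does exceed 51, so (a) meets the standard; on (b) the weight is 67 less the opposing 12 gives net 55, which does exceed 51, so (b) meets the standard; on (c) the weight is 57, which does exceed 51, so (c) meets the standard.
  The subscriber carries Stage 1; the operator now bears the burden.
At Stage 2 the operator must meet the preponderance of the evidence (weight exceeds 51): on (d) the weight is 73 less the opposing 21 gives net 52, which does exceed 51, so (d) meets the standard.
  The operator carries Stage 2; the subscriber now bears the burden.
At Stage 3 the subscriber must meet the preponderance of the evidence (weight exceeds 51): on (e) the weight is 56, which does exceed 51, so (e) meets the standard.
  Stage 3 carried; the burden remains with the subscriber.
At Stage 4 the subscriber must meet a substantially-more-likely showing (weight exceeds 71): on (f) the weight is 97 less the opposing 25 gives net 72, > 71, so (f) meets the standard; on (g) the weight is 74, which does exceed 71, so (g) meets the standard.
  All elements met at the final stage.
With every stage satisfied, the subscriber prevails.

subscriber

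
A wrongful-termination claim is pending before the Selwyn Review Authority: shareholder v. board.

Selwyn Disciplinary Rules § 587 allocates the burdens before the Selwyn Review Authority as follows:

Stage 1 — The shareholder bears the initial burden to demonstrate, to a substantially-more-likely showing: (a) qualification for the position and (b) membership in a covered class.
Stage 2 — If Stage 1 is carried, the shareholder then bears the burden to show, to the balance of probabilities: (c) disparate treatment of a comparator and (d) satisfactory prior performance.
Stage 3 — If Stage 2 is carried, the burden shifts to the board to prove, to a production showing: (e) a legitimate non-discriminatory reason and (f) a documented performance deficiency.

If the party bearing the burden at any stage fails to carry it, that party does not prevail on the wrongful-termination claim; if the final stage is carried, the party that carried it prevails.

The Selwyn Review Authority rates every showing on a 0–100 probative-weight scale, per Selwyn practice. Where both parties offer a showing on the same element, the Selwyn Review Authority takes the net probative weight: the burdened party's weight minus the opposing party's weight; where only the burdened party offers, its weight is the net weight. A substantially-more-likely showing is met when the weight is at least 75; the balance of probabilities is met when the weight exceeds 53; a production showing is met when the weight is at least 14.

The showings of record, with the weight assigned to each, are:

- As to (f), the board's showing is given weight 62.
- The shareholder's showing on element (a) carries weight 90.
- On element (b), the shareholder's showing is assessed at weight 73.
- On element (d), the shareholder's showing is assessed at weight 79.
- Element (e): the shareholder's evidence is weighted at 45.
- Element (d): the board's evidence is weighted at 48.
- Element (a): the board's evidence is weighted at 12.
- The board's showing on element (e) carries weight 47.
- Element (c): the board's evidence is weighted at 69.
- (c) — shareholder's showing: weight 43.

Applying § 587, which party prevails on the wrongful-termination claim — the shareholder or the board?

Stage 1 (shareholder, a substantially-more-likely showing, weight is at least 75): (a) net 90−12=78 ≥ 75 — meets; (b) 73 < 75 — fails.
  Not every element is met, so the shareholder fails to carry Stage 1.
The analysis ends at Stage 1; the board prevails.

board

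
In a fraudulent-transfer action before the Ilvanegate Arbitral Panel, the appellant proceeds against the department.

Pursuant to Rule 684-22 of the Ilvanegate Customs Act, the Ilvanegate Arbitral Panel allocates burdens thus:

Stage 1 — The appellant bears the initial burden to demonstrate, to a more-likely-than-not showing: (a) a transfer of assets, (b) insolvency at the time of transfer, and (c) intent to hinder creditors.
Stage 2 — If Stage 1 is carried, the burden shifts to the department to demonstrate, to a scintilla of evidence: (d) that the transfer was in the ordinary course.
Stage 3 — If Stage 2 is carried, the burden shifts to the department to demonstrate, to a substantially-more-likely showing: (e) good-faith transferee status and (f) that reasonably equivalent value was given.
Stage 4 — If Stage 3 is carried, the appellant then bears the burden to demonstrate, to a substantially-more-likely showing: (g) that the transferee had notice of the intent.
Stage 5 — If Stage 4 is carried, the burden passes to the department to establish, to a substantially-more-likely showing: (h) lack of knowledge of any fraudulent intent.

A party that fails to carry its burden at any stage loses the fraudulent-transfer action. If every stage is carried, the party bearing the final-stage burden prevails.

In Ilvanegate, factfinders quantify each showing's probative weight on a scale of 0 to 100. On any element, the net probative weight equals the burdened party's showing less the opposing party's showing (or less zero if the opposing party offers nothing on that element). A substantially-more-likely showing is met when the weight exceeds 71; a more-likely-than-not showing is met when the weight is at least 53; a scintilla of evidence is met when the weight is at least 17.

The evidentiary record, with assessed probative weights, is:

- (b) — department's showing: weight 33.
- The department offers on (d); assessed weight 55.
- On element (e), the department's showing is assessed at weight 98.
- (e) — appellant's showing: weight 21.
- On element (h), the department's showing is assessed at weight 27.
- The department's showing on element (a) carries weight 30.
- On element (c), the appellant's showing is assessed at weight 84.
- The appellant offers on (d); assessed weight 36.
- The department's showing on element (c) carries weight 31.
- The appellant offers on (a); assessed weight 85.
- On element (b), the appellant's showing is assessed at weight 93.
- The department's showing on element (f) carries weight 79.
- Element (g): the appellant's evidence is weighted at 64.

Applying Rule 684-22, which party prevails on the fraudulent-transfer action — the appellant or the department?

department

Stage 1 (appellant, a more-likely-than-not showing, weight is at least 53): (a) net 85−30=55 ≥ 53 — meets; (b) net 93−33=60 ≥ 53 — meets; (c) net 84−31=53 ≥ 53 — meets.
  All elements met. The burden passes to the department.
Stage 2 (department, a scintilla of evidence, weight is at least 17): (d) net 55−36=19 ≥ 17 — meets.
  Stage 2 carried; the burden remains with the department.
Stage 3 (department, a substantially-more-likely showing, weight exceeds 71): (e) net 98−21=77 > 71 — meets; (f) 79 > 71 — meets.
  The department carries Stage 3; the appellant now bears the burden.
Stage 4 (appellant, a substantially-more-likely showing, weight exceeds 71): (g) 64 ≤ 71 — fails.
  Not every element is met, so the appellant fails to carry Stage 4.
The analysis ends at Stage 4; the department prevails.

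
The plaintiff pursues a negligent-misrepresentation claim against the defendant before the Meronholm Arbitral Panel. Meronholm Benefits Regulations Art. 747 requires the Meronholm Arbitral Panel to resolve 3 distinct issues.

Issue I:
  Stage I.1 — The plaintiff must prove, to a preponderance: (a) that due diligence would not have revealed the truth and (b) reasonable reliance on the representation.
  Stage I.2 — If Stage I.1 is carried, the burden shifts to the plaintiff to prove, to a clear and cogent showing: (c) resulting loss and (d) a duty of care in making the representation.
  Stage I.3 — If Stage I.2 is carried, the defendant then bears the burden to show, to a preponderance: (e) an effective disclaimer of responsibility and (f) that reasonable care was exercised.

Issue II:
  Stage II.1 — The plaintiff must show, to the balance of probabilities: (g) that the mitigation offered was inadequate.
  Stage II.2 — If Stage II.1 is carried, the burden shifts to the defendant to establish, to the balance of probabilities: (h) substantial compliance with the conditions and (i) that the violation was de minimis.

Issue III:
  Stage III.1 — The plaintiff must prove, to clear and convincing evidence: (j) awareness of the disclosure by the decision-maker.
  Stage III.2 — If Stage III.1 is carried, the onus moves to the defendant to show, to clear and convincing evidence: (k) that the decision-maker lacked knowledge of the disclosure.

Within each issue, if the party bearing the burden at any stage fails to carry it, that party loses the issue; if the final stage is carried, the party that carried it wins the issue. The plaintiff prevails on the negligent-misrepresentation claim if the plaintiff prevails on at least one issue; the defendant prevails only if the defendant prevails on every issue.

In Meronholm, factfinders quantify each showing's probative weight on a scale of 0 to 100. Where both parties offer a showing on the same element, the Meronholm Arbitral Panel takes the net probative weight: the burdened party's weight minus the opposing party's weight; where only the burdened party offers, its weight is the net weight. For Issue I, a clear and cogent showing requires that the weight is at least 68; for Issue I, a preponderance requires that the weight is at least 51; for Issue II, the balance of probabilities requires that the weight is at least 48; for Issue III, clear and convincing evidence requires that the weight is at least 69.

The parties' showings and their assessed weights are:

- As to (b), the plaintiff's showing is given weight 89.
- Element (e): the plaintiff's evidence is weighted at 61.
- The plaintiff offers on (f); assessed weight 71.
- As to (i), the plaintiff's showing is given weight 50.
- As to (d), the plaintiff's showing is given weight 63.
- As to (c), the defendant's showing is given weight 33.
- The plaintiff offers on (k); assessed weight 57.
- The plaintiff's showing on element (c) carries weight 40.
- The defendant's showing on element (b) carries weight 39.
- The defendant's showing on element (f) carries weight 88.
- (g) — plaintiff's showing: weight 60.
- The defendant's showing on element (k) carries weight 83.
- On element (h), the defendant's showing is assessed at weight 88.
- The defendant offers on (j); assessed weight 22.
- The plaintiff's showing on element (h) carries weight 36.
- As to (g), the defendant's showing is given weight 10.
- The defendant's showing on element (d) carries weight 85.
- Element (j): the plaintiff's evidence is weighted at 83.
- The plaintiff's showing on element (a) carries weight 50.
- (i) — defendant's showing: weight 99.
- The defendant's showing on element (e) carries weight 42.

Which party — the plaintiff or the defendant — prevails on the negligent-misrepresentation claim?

defendant

— Issue I —
Stage I.1 (plaintiff, a preponderance, weight is at least 51): (a) 50 < 51 — fails; (b) net 89−39=50 < 51 — fails.
  Not every element is met, so the plaintiff fails to carry Stage I.1.
So the defendant prevails on this issue.
— Issue II —
Stage II.1 (plaintiff, the balance of probabilities, weight is at least 48): (g) net 60−10=50 ≥ 48 — meets.
  Stage II.1 is satisfied; the onus moves to the defendant.
Stage II.2 (defendant, the balance of probabilities, weight is at least 48): (h) net 88−36=52 ≥ 48 — meets; (i) net 99−50=49 ≥ 48 — meets.
  The defendant carries the last stage.
All stages carried — the defendant prevails on this issue.
— Issue III —
Stage III.1 — burden on plaintiff; standard: clear and convincing evidence (weight is at least 69).
    (j): 83 − 22 = 61 < 69 [not met]
  The plaintiff does not carry Stage III.1.
The analysis ends at Stage III.1; the defendant prevails on this issue.
Per-issue: Issue I → defendant; Issue II → defendant; Issue III → defendant. The plaintiff must prevail on at least one issue; overall, the defendant prevails.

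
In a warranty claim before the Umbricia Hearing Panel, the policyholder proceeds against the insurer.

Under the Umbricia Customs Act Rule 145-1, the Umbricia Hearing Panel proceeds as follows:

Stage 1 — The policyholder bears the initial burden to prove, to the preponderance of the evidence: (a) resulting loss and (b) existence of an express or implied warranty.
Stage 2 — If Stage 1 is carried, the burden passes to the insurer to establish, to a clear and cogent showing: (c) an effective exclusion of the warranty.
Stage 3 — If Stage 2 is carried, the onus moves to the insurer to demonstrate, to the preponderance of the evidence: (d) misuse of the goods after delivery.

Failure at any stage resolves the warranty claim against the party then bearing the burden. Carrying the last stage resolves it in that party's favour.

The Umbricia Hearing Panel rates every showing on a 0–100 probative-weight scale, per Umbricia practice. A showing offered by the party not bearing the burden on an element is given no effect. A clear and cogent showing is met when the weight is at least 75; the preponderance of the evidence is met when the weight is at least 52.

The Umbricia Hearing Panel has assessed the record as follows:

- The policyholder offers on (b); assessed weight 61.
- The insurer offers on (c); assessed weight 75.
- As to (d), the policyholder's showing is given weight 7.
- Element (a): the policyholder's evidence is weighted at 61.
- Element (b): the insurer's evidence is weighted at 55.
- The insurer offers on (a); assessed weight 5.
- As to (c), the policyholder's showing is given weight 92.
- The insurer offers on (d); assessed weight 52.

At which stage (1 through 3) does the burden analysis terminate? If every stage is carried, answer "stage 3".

Stage 1 — burden on policyholder; standard: the preponderance of the evidence (weight is at least 52).
    (a): 61 (insurer's 5 disregarded) ≥ 52 [met]
    (b): 61 (insurer's 55 disregarded) ≥ 52 [met]
  All elements met. The burden passes to the insurer.
Stage 2 — burden on insurer; standard: a clear and cogent showing (weight is at least 75).
    (c): 75 (policyholder's 92 disregarded) ≥ 75 [met]
  Stage 2 is satisfied; the insurer continues to bear the burden.
Stage 3 — burden on insurer; standard: the preponderance of the evidence (weight is at least 52).
    (d): 52 (policyholder's 7 disregarded) ≥ 52 [met]
  All elements met at the final stage.
All stages carried — the insurer prevails.

stage 3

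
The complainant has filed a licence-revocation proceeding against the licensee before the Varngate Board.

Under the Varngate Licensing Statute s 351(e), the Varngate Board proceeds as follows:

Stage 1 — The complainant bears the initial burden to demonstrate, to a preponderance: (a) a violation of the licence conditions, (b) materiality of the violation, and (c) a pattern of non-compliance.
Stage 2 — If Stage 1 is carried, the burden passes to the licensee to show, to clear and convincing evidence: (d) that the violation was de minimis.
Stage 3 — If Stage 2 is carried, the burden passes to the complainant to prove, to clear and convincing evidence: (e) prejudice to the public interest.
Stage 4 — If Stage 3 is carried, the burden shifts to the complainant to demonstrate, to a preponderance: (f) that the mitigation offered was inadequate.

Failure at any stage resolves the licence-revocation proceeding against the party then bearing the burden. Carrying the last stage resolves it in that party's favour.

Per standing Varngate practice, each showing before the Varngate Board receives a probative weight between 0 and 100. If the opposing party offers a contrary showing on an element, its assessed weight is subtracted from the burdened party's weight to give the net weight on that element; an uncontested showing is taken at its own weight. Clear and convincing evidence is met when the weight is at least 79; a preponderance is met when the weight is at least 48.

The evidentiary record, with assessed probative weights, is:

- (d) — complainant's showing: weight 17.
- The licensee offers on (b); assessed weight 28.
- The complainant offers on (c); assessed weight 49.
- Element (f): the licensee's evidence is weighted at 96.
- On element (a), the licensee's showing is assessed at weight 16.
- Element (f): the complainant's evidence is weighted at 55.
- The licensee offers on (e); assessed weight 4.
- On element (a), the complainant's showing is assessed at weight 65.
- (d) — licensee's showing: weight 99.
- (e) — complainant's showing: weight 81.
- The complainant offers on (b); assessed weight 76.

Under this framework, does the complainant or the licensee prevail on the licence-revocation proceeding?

licensee

Stage 1 — burden on complainant; standard: a preponderance (weight is at least 48).
    (a): 65 − 16 = 49 ≥ 48 [met]
    (b): 76 − 28 = 48 ≥ 48 [met]
    (c): 49 ≥ 48 [met]
  The complainant carries Stage 1; the licensee now bears the burden.
Stage 2 — burden on licensee; standard: clear and convincing evidence (weight is at least 79).
    (d): 99 − 17 = 82 ≥ 79 [met]
  The licensee carries Stage 2; the complainant now bears the burden.
Stage 3 — burden on complainant; standard: clear and convincing evidence (weight is at least 79).
    (e): 81 − 4 = 77 < 79 [not met]
  Not every element is met, so the complainant fails to carry Stage 3.
The analysis ends at Stage 3; the licensee prevails.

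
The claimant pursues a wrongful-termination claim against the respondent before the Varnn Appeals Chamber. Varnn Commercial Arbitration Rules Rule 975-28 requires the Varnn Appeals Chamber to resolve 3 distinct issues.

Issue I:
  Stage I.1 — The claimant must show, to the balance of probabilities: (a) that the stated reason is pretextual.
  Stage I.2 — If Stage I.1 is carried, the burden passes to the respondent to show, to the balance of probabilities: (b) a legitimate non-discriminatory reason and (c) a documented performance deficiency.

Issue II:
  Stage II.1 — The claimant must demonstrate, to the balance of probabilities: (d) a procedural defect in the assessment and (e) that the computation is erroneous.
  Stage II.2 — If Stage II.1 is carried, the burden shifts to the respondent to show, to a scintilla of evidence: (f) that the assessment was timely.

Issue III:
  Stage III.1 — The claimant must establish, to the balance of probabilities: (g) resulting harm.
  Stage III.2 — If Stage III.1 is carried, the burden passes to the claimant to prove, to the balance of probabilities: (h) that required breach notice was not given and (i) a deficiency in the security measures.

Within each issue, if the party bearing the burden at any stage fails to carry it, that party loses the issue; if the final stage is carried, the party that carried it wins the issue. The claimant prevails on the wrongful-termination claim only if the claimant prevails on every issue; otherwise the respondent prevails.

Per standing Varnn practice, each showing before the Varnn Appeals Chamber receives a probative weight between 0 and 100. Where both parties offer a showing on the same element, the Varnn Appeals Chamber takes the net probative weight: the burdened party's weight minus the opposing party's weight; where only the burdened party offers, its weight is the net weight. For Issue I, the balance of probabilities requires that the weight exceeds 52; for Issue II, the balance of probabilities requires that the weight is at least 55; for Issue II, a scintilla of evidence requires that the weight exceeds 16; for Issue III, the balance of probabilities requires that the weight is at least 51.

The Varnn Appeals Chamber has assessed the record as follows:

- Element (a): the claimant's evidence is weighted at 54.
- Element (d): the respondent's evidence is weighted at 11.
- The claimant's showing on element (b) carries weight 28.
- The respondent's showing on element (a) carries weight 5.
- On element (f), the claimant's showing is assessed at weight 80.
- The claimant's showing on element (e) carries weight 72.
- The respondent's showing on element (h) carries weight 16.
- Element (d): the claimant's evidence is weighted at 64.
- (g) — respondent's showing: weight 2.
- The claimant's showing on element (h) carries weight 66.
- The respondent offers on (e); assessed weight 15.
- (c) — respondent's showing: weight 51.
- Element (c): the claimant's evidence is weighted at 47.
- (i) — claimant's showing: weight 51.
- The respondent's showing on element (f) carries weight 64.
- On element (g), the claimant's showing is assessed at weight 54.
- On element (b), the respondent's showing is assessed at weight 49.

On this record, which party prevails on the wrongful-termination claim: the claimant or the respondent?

— Issue I —
Stage I.1 — burden on claimant; standard: the balance of probabilities (weight exceeds 52).
    (a): 54 − 5 = 49 ≤ 52 [not met]
  Not every element is met, so the claimant fails to carry Stage I.1.
The analysis ends at Stage I.1; the respondent prevails on this issue.
— Issue II —
At Stage II.1 the claimant must meet the balance of probabilities (weight is at least 55): on (d) the weight is 64 less the opposing 11 gives net 53, < 55, so (d) does not meet the standard; on (e) the weight is 72 less the opposing 15 gives net 57, which does reach 55, so (e) meets the standard.
  Stage II.1 not carried; the claimant fails its burden.
The analysis ends at Stage II.1; the respondent prevails on this issue.
— Issue III —
Stage III.1 (claimant, the balance of probabilities, weight is at least 51): (g) net 54−2=52 ≥ 51 — meets.
  Stage III.1 carried; the burden remains with the claimant.
Stage III.2 (claimant, the balance of probabilities, weight is at least 51): (h) net 66−16=50 < 51 — fails; (i) 51 ≥ 51 — meets.
  Not every element is met, so the claimant fails to carry Stage III.2.
The respondent prevails on this issue.
Per-issue: Issue I → respondent; Issue II → respondent; Issue III → respondent. The claimant must prevail on every issue; overall, the respondent prevails.

respondent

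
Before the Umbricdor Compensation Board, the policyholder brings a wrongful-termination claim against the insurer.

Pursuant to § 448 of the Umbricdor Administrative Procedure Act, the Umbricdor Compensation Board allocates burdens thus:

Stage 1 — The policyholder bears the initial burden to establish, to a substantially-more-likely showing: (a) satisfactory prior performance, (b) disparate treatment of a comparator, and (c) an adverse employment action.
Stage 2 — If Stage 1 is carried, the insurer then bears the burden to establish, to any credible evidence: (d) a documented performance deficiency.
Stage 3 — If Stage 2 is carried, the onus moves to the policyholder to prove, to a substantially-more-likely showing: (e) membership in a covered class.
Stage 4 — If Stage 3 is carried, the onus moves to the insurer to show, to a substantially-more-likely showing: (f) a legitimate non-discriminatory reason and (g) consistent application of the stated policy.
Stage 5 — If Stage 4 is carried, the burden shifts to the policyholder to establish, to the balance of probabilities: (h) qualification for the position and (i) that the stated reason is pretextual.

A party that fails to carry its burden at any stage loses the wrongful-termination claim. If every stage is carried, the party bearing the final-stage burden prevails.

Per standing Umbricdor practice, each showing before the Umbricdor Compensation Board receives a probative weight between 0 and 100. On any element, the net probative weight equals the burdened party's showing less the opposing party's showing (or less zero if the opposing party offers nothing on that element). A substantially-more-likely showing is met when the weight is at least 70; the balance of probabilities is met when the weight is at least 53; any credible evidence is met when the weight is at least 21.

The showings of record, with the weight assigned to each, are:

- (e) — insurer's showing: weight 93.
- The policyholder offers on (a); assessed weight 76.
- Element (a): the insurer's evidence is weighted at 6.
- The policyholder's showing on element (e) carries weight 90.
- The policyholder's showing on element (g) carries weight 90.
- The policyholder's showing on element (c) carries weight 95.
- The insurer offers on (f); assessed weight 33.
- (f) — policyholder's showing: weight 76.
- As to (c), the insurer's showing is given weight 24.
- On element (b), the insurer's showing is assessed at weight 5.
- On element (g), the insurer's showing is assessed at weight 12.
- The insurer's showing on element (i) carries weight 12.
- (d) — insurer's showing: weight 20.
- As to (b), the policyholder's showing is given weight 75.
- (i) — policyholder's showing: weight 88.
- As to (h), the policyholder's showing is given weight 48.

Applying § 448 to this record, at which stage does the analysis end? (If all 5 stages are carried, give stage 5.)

At Stage 1 the policyholder must meet a substantially-more-likely showing (weight is at least 70): on (a) the weight is 76 less the opposing 6 gives net 70, ≥ 70, so (a) meets the standard; on (b) the weight is 75 less the opposing 5 gives net 70, which does reach 70, so (b) meets the standard; on (c) the weight is 95 less the opposing 24 gives net 71, ≥ 70, so (c) meets the standard.
  All elements met. The burden passes to the insurer.
At Stage 2 the insurer must meet any credible evidence (weight is at least 21): on (d) the weight is 20, < 21, so (d) does not meet the standard.
  Stage 2 not carried; the insurer fails its burden.
The analysis ends at Stage 2; the policyholder prevails.

stage 2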